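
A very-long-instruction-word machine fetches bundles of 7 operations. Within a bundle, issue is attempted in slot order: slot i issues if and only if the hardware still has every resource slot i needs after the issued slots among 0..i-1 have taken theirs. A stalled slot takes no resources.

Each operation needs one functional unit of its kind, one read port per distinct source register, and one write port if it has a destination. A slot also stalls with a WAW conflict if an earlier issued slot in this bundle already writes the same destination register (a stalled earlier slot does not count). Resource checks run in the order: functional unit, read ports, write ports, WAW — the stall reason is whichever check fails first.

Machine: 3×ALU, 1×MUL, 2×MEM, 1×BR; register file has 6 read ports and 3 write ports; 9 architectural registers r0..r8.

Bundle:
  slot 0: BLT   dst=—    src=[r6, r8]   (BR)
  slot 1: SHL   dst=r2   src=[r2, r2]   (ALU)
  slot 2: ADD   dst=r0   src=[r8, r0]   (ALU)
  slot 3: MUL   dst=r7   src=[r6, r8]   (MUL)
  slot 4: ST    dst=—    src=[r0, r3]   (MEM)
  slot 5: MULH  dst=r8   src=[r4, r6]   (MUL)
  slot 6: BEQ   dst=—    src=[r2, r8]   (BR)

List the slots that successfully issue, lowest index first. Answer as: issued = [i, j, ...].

[0] BR needs rd=2 wr=0: ok; after: ALU=3 MUL=1 MEM=2 BR=0, R=4, W=3
[1] ALU needs rd=1 wr=1: ok; after: ALU=2 MUL=1 MEM=2 BR=0, R=3, W=2
[2] ALU needs rd=2 wr=1: ok; after: ALU=1 MUL=1 MEM=2 BR=0, R=1, W=1
[3] MUL needs rd=2 wr=1: RD_PORT; after: ALU=1 MUL=1 MEM=2 BR=0, R=1, W=1
[4] MEM needs rd=2 wr=0: RD_PORT; after: ALU=1 MUL=1 MEM=2 BR=0, R=1, W=1
[5] MUL needs rd=2 wr=1: RD_PORT; after: ALU=1 MUL=1 MEM=2 BR=0, R=1, W=1
[6] BR needs rd=2 wr=0: FU; after: ALU=1 MUL=1 MEM=2 BR=0, R=1, W=1

issued = [0, 1, 2]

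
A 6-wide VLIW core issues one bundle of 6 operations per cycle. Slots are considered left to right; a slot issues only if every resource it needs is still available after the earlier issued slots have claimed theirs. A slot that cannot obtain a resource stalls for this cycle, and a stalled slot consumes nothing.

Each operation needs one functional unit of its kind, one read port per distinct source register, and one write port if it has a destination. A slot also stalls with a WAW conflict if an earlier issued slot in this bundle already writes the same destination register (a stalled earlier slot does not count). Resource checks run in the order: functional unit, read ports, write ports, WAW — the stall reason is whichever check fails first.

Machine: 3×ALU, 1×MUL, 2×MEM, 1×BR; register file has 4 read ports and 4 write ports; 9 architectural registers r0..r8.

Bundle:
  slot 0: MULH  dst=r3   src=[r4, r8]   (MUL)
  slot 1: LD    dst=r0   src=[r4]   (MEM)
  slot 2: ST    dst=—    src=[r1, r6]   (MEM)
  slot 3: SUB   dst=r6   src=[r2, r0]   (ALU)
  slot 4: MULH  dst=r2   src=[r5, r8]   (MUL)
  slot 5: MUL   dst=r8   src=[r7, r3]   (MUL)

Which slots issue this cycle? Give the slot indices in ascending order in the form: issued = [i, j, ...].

issued = [0, 1]

  0. MUL→r3 ⇒ go  {3A/0Mu/2Ld/1B | 2r 3w}
  1. MEM→r0 ⇒ go  {3A/0Mu/1Ld/1B | 1r 2w}
  2. MEM ⇒ no(RD_PORT)  {3A/0Mu/1Ld/1B | 1r 2w}
  3. ALU→r6 ⇒ no(RD_PORT)  {3A/0Mu/1Ld/1B | 1r 2w}
  4. MUL→r2 ⇒ no(FU)  {3A/0Mu/1Ld/1B | 1r 2w}
  5. MUL→r8 ⇒ no(FU)  {3A/0Mu/1Ld/1B | 1r 2w}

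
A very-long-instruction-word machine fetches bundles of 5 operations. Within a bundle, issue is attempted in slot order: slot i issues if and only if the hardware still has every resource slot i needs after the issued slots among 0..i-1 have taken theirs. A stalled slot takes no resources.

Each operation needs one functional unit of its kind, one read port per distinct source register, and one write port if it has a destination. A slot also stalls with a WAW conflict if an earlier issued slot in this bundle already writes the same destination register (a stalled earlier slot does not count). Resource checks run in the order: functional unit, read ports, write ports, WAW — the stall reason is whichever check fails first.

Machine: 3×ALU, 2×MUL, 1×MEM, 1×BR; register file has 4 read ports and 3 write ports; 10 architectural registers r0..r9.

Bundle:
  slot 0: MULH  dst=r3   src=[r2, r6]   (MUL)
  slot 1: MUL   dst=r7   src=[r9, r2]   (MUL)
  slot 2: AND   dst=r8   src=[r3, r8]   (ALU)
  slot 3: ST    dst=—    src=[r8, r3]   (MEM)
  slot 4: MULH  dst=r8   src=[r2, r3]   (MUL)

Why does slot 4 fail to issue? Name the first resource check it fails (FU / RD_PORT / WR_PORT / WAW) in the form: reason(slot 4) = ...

reason(slot 4) = FU

  0. MUL→r3 ⇒ go  {3A/1Mu/1Ld/1B | 2r 2w}
  1. MUL→r7 ⇒ go  {3A/0Mu/1Ld/1B | 0r 1w}
  2. ALU→r8 ⇒ no(RD_PORT)  {3A/0Mu/1Ld/1B | 0r 1w}
  3. MEM ⇒ no(RD_PORT)  {3A/0Mu/1Ld/1B | 0r 1w}
  4. MUL→r8 ⇒ no(FU)  {3A/0Mu/1Ld/1B | 0r 1w}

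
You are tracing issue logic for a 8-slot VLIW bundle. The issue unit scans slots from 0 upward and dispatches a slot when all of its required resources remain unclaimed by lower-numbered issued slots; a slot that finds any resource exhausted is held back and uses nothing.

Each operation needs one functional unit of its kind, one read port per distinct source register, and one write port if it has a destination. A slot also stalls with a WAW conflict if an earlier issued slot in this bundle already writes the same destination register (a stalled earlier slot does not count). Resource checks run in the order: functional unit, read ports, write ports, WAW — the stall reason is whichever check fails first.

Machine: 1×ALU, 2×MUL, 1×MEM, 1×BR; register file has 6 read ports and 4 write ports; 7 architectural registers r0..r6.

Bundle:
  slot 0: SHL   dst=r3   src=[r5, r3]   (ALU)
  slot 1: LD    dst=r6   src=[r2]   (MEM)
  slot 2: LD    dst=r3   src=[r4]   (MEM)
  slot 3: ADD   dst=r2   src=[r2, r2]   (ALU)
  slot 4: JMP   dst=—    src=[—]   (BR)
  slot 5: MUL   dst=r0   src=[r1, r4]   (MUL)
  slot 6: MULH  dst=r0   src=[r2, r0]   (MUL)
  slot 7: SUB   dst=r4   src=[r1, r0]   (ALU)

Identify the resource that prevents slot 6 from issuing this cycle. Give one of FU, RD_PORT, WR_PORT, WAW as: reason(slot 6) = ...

reason(slot 6) = RD_PORT

slot 0 (ALU): ISSUE — free A0,Mu2,Ld1,B1 rp4 wp3
slot 1 (MEM): ISSUE — free A0,Mu2,Ld0,B1 rp3 wp2
slot 2 (MEM): stall FU — free A0,Mu2,Ld0,B1 rp3 wp2
slot 3 (ALU): stall FU — free A0,Mu2,Ld0,B1 rp3 wp2
slot 4 (BR): ISSUE — free A0,Mu2,Ld0,B0 rp3 wp2
slot 5 (MUL): ISSUE — free A0,Mu1,Ld0,B0 rp1 wp1
slot 6 (MUL): stall RD_PORT — free A0,Mu1,Ld0,B0 rp1 wp1
slot 7 (ALU): stall FU — free A0,Mu1,Ld0,B0 rp1 wp1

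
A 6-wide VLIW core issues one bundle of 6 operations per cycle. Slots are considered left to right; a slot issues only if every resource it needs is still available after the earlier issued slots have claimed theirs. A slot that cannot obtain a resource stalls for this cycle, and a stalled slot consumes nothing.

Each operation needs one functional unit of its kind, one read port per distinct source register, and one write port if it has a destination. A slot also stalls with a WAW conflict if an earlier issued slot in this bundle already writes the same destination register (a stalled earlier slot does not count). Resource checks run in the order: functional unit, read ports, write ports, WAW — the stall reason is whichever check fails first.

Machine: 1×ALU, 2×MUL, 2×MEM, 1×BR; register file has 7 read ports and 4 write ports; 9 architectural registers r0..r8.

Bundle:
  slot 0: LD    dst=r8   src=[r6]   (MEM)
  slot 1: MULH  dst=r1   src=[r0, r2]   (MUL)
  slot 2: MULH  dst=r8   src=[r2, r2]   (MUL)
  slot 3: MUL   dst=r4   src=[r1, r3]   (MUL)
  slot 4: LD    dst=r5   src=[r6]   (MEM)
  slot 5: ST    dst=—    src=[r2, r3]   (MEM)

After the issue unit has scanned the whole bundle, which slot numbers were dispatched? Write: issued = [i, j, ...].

issued = [0, 1, 3, 4]

  0. MEM→r8 ⇒ go  {1A/2Mu/1Ld/1B | 6r 3w}
  1. MUL→r1 ⇒ go  {1A/1Mu/1Ld/1B | 4r 2w}
  2. MUL→r8 ⇒ no(WAW)  {1A/1Mu/1Ld/1B | 4r 2w}
  3. MUL→r4 ⇒ go  {1A/0Mu/1Ld/1B | 2r 1w}
  4. MEM→r5 ⇒ go  {1A/0Mu/0Ld/1B | 1r 0w}
  5. MEM ⇒ no(FU)  {1A/0Mu/0Ld/1B | 1r 0w}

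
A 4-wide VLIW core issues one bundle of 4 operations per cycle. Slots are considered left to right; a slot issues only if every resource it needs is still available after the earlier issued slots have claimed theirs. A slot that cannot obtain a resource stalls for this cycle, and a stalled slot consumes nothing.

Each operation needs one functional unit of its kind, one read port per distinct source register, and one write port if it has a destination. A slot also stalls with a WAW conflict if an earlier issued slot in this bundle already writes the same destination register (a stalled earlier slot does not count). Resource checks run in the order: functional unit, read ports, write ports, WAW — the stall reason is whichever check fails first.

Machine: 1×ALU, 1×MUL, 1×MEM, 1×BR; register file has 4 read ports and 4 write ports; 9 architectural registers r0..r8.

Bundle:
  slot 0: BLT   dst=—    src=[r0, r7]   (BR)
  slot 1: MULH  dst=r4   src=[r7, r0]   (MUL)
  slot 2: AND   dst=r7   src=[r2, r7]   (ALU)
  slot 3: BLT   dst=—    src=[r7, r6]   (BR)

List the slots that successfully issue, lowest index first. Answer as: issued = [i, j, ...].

issued = [0, 1]

[0] BR needs rd=2 wr=0: ok; after: ALU=1 MUL=1 MEM=1 BR=0, R=2, W=4
[1] MUL needs rd=2 wr=1: ok; after: ALU=1 MUL=0 MEM=1 BR=0, R=0, W=3
[2] ALU needs rd=2 wr=1: RD_PORT; after: ALU=1 MUL=0 MEM=1 BR=0, R=0, W=3
[3] BR needs rd=2 wr=0: FU; after: ALU=1 MUL=0 MEM=1 BR=0, R=0, W=3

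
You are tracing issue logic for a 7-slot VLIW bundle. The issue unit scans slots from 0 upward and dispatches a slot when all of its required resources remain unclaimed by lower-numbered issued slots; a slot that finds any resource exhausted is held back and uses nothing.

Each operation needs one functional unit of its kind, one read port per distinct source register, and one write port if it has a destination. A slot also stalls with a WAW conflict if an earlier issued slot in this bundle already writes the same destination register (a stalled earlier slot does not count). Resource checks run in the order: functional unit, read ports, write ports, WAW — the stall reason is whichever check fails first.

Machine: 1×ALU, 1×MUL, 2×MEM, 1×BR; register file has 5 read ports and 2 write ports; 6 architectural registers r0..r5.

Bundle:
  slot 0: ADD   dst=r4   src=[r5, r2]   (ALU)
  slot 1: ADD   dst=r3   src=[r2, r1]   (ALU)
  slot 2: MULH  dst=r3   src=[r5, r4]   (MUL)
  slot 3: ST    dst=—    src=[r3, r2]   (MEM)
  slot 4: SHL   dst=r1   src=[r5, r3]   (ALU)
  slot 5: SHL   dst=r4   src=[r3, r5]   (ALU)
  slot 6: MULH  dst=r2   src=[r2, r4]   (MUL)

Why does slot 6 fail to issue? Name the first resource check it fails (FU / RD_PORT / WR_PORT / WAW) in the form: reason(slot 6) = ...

reason(slot 6) = FU

slot 0 (ALU): ISSUE — free A0,Mu1,Ld2,B1 rp3 wp1
slot 1 (ALU): stall FU — free A0,Mu1,Ld2,B1 rp3 wp1
slot 2 (MUL): ISSUE — free A0,Mu0,Ld2,B1 rp1 wp0
slot 3 (MEM): stall RD_PORT — free A0,Mu0,Ld2,B1 rp1 wp0
slot 4 (ALU): stall FU — free A0,Mu0,Ld2,B1 rp1 wp0
slot 5 (ALU): stall FU — free A0,Mu0,Ld2,B1 rp1 wp0
slot 6 (MUL): stall FU — free A0,Mu0,Ld2,B1 rp1 wp0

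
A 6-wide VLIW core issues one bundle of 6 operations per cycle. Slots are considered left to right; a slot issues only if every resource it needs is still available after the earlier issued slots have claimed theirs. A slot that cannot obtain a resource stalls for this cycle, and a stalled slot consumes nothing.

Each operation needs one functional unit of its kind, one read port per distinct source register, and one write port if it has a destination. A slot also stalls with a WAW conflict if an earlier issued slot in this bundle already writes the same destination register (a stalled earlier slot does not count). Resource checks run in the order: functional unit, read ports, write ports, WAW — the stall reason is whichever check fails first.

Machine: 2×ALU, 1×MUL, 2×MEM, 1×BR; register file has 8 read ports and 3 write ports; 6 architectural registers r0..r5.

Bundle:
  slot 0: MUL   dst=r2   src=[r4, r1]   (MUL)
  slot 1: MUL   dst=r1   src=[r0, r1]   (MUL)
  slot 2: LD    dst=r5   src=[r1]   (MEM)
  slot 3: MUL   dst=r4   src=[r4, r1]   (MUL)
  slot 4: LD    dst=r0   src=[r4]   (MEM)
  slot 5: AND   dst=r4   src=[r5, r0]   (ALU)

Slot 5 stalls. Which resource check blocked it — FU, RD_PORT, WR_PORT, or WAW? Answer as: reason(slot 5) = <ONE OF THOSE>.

reason(slot 5) = WR_PORT

[0] MUL needs rd=2 wr=1: ok; after: ALU=2 MUL=0 MEM=2 BR=1, R=6, W=2
[1] MUL needs rd=2 wr=1: FU; after: ALU=2 MUL=0 MEM=2 BR=1, R=6, W=2
[2] MEM needs rd=1 wr=1: ok; after: ALU=2 MUL=0 MEM=1 BR=1, R=5, W=1
[3] MUL needs rd=2 wr=1: FU; after: ALU=2 MUL=0 MEM=1 BR=1, R=5, W=1
[4] MEM needs rd=1 wr=1: ok; after: ALU=2 MUL=0 MEM=0 BR=1, R=4, W=0
[5] ALU needs rd=2 wr=1: WR_PORT; after: ALU=2 MUL=0 MEM=0 BR=1, R=4, W=0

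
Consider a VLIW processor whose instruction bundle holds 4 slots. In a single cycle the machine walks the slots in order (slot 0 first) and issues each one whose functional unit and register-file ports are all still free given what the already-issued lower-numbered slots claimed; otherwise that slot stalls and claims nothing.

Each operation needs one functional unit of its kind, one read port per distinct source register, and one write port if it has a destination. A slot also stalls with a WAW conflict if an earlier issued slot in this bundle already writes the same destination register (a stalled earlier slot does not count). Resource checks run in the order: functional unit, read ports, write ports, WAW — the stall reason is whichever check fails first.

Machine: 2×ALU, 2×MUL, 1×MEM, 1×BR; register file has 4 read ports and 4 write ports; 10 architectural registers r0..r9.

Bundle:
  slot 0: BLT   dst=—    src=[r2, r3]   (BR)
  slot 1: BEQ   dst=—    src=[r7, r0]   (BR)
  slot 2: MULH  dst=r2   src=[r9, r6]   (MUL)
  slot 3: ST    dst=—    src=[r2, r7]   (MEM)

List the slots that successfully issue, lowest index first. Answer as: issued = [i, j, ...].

issued = [0, 2]

(0) want 1×BR +2rd +0wr — yes → AL2|MU2|ME1|BR0|rd2|wr4
(1) want 1×BR +2rd +0wr — FU → AL2|MU2|ME1|BR0|rd2|wr4
(2) want 1×MUL +2rd +1wr — yes → AL2|MU1|ME1|BR0|rd0|wr3
(3) want 1×MEM +2rd +0wr — RD_PORT → AL2|MU1|ME1|BR0|rd0|wr3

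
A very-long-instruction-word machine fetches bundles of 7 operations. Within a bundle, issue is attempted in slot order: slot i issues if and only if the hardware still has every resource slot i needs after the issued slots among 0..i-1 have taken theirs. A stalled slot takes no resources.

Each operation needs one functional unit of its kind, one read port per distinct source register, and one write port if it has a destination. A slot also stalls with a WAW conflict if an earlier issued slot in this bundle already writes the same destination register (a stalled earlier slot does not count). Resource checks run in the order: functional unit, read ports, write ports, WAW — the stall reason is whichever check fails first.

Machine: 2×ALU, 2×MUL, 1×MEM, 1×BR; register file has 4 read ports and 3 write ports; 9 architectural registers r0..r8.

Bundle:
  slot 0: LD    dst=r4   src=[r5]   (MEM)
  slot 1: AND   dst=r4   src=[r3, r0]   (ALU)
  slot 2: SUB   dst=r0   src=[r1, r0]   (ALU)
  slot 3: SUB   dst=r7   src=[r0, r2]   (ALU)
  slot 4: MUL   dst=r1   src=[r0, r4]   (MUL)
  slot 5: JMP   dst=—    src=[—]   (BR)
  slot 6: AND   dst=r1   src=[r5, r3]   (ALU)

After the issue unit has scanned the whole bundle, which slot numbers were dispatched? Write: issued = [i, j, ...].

issued = [0, 2, 5]

slot 0 (MEM): ISSUE — free A2,Mu2,Ld0,B1 rp3 wp2
slot 1 (ALU): stall WAW — free A2,Mu2,Ld0,B1 rp3 wp2
slot 2 (ALU): ISSUE — free A1,Mu2,Ld0,B1 rp1 wp1
slot 3 (ALU): stall RD_PORT — free A1,Mu2,Ld0,B1 rp1 wp1
slot 4 (MUL): stall RD_PORT — free A1,Mu2,Ld0,B1 rp1 wp1
slot 5 (BR): ISSUE — free A1,Mu2,Ld0,B0 rp1 wp1
slot 6 (ALU): stall RD_PORT — free A1,Mu2,Ld0,B0 rp1 wp1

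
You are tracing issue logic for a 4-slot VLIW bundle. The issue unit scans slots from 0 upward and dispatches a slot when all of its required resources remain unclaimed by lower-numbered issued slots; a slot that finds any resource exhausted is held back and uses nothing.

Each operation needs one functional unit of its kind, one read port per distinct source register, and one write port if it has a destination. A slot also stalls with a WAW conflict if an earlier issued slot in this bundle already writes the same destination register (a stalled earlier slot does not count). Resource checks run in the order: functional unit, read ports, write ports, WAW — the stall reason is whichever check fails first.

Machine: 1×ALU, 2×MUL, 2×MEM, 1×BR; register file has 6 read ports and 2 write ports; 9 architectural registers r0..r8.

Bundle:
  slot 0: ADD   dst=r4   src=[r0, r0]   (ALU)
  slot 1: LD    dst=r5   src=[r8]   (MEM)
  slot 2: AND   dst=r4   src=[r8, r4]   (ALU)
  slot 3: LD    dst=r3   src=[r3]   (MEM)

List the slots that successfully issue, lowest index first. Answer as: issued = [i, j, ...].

issued = [0, 1]

slot 0 (ALU): ISSUE — free A0,Mu2,Ld2,B1 rp5 wp1
slot 1 (MEM): ISSUE — free A0,Mu2,Ld1,B1 rp4 wp0
slot 2 (ALU): stall FU — free A0,Mu2,Ld1,B1 rp4 wp0
slot 3 (MEM): stall WR_PORT — free A0,Mu2,Ld1,B1 rp4 wp0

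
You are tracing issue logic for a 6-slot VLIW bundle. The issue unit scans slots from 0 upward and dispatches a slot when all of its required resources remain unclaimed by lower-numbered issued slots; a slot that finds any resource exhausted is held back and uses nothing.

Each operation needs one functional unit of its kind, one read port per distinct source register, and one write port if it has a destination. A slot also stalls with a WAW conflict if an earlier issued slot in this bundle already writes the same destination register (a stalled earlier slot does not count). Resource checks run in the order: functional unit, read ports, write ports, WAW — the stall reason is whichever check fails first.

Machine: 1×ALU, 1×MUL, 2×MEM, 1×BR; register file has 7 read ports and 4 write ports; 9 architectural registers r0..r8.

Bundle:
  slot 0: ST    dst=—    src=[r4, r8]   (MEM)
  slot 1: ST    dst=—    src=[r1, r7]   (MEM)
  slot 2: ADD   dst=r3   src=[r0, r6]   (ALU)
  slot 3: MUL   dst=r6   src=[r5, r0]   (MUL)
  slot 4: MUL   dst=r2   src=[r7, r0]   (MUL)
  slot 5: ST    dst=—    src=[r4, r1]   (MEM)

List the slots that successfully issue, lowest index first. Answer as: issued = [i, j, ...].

#0 MEM src=r4,r8 dispatched  <A:1 Mu:1 Ld:1 B:1 rd:5 wr:4>
#1 MEM src=r1,r7 dispatched  <A:1 Mu:1 Ld:0 B:1 rd:3 wr:4>
#2 ALU src=r0,r6 dispatched  <A:0 Mu:1 Ld:0 B:1 rd:1 wr:3>
#3 MUL src=r5,r0 held:RD_PORT  <A:0 Mu:1 Ld:0 B:1 rd:1 wr:3>
#4 MUL src=r7,r0 held:RD_PORT  <A:0 Mu:1 Ld:0 B:1 rd:1 wr:3>
#5 MEM src=r4,r1 held:FU  <A:0 Mu:1 Ld:0 B:1 rd:1 wr:3>

issued = [0, 1, 2]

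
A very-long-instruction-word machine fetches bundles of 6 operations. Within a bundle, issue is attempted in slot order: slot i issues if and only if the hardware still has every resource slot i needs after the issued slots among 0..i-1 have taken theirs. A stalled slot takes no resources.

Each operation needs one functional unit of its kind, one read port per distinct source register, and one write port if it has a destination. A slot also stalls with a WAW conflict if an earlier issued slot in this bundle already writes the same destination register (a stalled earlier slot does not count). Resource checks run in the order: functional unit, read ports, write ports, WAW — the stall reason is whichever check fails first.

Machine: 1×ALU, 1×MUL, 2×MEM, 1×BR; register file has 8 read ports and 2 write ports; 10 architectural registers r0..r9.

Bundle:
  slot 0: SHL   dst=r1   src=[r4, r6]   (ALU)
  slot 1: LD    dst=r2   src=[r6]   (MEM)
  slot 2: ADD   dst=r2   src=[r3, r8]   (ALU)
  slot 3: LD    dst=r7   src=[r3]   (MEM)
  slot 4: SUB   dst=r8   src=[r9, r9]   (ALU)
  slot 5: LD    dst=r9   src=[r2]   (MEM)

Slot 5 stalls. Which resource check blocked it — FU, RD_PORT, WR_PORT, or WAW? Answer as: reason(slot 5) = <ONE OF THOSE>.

[0] ALU needs rd=2 wr=1: ok; after: ALU=0 MUL=1 MEM=2 BR=1, R=6, W=1
[1] MEM needs rd=1 wr=1: ok; after: ALU=0 MUL=1 MEM=1 BR=1, R=5, W=0
[2] ALU needs rd=2 wr=1: FU; after: ALU=0 MUL=1 MEM=1 BR=1, R=5, W=0
[3] MEM needs rd=1 wr=1: WR_PORT; after: ALU=0 MUL=1 MEM=1 BR=1, R=5, W=0
[4] ALU needs rd=1 wr=1: FU; after: ALU=0 MUL=1 MEM=1 BR=1, R=5, W=0
[5] MEM needs rd=1 wr=1: WR_PORT; after: ALU=0 MUL=1 MEM=1 BR=1, R=5, W=0

reason(slot 5) = WR_PORT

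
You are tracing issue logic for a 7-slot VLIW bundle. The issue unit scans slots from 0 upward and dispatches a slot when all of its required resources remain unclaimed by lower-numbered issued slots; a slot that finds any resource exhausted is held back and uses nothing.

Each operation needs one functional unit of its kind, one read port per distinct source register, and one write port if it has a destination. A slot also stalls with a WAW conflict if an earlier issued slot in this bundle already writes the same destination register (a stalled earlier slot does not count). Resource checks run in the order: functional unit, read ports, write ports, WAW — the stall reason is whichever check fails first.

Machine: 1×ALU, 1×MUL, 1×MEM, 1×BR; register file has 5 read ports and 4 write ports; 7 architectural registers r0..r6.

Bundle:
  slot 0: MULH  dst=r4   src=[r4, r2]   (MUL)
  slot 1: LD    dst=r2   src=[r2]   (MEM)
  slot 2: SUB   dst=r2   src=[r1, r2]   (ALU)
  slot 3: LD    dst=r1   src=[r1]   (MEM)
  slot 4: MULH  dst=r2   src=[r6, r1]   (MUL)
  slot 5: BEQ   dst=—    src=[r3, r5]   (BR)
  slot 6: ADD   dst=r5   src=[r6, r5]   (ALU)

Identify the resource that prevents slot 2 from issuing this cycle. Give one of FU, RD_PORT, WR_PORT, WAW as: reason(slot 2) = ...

#0 MUL src=r4,r2 dispatched  <A:1 Mu:0 Ld:1 B:1 rd:3 wr:3>
#1 MEM src=r2 dispatched  <A:1 Mu:0 Ld:0 B:1 rd:2 wr:2>
#2 ALU src=r1,r2 held:WAW  <A:1 Mu:0 Ld:0 B:1 rd:2 wr:2>
#3 MEM src=r1 held:FU  <A:1 Mu:0 Ld:0 B:1 rd:2 wr:2>
#4 MUL src=r6,r1 held:FU  <A:1 Mu:0 Ld:0 B:1 rd:2 wr:2>
#5 BR src=r3,r5 dispatched  <A:1 Mu:0 Ld:0 B:0 rd:0 wr:2>
#6 ALU src=r6,r5 held:RD_PORT  <A:1 Mu:0 Ld:0 B:0 rd:0 wr:2>

reason(slot 2) = WAW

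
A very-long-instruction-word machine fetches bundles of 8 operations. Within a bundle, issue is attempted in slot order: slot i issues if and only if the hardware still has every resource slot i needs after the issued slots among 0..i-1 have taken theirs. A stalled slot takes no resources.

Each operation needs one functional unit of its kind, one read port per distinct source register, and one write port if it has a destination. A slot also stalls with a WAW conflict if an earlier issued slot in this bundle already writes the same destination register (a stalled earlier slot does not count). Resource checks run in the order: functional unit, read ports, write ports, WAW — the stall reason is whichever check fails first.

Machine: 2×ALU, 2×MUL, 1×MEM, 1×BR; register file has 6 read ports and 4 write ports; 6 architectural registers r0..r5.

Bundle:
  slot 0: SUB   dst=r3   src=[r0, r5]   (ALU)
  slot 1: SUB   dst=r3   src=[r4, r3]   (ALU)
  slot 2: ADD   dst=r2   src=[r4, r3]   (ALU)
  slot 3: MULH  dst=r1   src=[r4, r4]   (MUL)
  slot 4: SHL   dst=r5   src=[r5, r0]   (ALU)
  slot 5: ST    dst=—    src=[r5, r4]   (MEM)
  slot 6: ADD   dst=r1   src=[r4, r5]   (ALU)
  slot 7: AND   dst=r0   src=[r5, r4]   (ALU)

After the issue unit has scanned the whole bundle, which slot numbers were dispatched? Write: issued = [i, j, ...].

issued = [0, 2, 3]

slot 0 (ALU): ISSUE — free A1,Mu2,Ld1,B1 rp4 wp3
slot 1 (ALU): stall WAW — free A1,Mu2,Ld1,B1 rp4 wp3
slot 2 (ALU): ISSUE — free A0,Mu2,Ld1,B1 rp2 wp2
slot 3 (MUL): ISSUE — free A0,Mu1,Ld1,B1 rp1 wp1
slot 4 (ALU): stall FU — free A0,Mu1,Ld1,B1 rp1 wp1
slot 5 (MEM): stall RD_PORT — free A0,Mu1,Ld1,B1 rp1 wp1
slot 6 (ALU): stall FU — free A0,Mu1,Ld1,B1 rp1 wp1
slot 7 (ALU): stall FU — free A0,Mu1,Ld1,B1 rp1 wp1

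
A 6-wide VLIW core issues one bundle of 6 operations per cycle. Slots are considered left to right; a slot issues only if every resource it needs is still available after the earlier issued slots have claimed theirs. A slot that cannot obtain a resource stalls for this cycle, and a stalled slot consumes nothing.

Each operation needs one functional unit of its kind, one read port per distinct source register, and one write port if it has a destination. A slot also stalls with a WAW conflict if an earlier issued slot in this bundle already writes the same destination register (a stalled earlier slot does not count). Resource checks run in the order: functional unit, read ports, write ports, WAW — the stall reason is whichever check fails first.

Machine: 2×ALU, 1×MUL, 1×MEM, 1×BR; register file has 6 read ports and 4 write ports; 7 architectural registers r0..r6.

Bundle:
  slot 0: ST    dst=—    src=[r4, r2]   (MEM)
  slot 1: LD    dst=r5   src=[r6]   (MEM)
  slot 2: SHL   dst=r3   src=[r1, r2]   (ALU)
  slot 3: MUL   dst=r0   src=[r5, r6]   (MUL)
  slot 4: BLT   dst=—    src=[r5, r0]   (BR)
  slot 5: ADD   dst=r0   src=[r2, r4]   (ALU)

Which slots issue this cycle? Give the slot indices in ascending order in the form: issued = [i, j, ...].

issued = [0, 2, 3]

slot 0 (MEM): ISSUE — free A2,Mu1,Ld0,B1 rp4 wp4
slot 1 (MEM): stall FU — free A2,Mu1,Ld0,B1 rp4 wp4
slot 2 (ALU): ISSUE — free A1,Mu1,Ld0,B1 rp2 wp3
slot 3 (MUL): ISSUE — free A1,Mu0,Ld0,B1 rp0 wp2
slot 4 (BR): stall RD_PORT — free A1,Mu0,Ld0,B1 rp0 wp2
slot 5 (ALU): stall RD_PORT — free A1,Mu0,Ld0,B1 rp0 wp2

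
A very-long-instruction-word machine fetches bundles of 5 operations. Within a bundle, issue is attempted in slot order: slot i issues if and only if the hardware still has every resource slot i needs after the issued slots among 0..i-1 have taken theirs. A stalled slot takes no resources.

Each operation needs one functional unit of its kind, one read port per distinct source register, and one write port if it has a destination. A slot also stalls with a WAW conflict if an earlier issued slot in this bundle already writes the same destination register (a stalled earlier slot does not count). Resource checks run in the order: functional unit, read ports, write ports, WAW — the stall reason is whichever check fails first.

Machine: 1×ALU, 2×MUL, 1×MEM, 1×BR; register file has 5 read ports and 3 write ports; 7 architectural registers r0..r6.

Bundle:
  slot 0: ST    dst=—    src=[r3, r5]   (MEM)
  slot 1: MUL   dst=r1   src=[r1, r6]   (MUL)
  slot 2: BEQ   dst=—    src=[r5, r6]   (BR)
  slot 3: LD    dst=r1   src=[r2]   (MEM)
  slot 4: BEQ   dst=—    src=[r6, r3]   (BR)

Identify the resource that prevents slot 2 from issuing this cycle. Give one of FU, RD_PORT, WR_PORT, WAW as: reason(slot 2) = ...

reason(slot 2) = RD_PORT

  0. MEM ⇒ go  {1A/2Mu/0Ld/1B | 3r 3w}
  1. MUL→r1 ⇒ go  {1A/1Mu/0Ld/1B | 1r 2w}
  2. BR ⇒ no(RD_PORT)  {1A/1Mu/0Ld/1B | 1r 2w}
  3. MEM→r1 ⇒ no(FU)  {1A/1Mu/0Ld/1B | 1r 2w}
  4. BR ⇒ no(RD_PORT)  {1A/1Mu/0Ld/1B | 1r 2w}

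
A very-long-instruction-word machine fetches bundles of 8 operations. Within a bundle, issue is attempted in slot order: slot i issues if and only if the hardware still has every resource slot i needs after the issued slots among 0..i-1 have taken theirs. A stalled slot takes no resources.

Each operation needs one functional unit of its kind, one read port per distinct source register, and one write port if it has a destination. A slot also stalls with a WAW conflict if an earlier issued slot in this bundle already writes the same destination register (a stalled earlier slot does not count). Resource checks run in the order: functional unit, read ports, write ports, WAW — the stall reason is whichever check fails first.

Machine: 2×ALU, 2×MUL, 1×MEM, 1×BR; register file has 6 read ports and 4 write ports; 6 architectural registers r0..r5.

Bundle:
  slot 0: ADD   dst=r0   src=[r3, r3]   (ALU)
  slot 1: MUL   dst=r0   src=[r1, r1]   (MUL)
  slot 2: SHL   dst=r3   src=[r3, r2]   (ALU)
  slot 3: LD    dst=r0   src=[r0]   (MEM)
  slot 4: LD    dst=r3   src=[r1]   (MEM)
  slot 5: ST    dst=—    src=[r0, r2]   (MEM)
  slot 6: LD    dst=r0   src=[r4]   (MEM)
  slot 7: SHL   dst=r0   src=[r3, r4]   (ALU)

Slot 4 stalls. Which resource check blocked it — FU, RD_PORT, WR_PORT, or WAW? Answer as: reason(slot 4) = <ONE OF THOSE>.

reason(slot 4) = WAW

  0. ALU→r0 ⇒ go  {1A/2Mu/1Ld/1B | 5r 3w}
  1. MUL→r0 ⇒ no(WAW)  {1A/2Mu/1Ld/1B | 5r 3w}
  2. ALU→r3 ⇒ go  {0A/2Mu/1Ld/1B | 3r 2w}
  3. MEM→r0 ⇒ no(WAW)  {0A/2Mu/1Ld/1B | 3r 2w}
  4. MEM→r3 ⇒ no(WAW)  {0A/2Mu/1Ld/1B | 3r 2w}
  5. MEM ⇒ go  {0A/2Mu/0Ld/1B | 1r 2w}
  6. MEM→r0 ⇒ no(FU)  {0A/2Mu/0Ld/1B | 1r 2w}
  7. ALU→r0 ⇒ no(FU)  {0A/2Mu/0Ld/1B | 1r 2w}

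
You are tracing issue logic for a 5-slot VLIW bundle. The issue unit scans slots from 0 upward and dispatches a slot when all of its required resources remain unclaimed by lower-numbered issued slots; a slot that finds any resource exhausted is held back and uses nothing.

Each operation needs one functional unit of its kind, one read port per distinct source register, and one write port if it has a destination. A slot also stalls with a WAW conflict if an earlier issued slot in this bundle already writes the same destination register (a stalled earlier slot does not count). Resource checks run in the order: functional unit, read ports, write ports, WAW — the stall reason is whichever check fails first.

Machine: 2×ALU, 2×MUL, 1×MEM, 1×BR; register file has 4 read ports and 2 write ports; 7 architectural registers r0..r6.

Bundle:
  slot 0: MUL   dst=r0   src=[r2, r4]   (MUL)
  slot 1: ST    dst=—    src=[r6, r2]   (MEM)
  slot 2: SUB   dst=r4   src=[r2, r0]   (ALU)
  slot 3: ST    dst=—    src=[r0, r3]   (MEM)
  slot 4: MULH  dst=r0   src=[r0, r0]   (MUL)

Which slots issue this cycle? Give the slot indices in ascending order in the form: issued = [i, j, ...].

issued = [0, 1]

[0] MUL needs rd=2 wr=1: ok; after: ALU=2 MUL=1 MEM=1 BR=1, R=2, W=1
[1] MEM needs rd=2 wr=0: ok; after: ALU=2 MUL=1 MEM=0 BR=1, R=0, W=1
[2] ALU needs rd=2 wr=1: RD_PORT; after: ALU=2 MUL=1 MEM=0 BR=1, R=0, W=1
[3] MEM needs rd=2 wr=0: FU; after: ALU=2 MUL=1 MEM=0 BR=1, R=0, W=1
[4] MUL needs rd=1 wr=1: RD_PORT; after: ALU=2 MUL=1 MEM=0 BR=1, R=0, W=1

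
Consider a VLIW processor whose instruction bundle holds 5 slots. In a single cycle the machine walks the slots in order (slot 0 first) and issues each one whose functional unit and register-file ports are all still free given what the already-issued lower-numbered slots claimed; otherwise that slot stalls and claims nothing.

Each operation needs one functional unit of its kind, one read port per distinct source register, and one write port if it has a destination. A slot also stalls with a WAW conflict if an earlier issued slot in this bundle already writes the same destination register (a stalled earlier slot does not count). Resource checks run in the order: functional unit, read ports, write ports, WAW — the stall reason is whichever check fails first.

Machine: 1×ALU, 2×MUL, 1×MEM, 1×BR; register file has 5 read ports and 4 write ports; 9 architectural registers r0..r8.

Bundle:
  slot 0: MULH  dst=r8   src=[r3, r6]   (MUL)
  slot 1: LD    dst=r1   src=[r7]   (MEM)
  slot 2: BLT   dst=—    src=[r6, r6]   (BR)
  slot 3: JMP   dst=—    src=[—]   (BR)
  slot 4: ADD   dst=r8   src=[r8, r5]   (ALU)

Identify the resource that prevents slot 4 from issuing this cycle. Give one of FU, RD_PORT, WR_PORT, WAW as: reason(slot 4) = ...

reason(slot 4) = RD_PORT

(0) want 1×MUL +2rd +1wr — yes → AL1|MU1|ME1|BR1|rd3|wr3
(1) want 1×MEM +1rd +1wr — yes → AL1|MU1|ME0|BR1|rd2|wr2
(2) want 1×BR +1rd +0wr — yes → AL1|MU1|ME0|BR0|rd1|wr2
(3) want 1×BR +0rd +0wr — FU → AL1|MU1|ME0|BR0|rd1|wr2
(4) want 1×ALU +2rd +1wr — RD_PORT → AL1|MU1|ME0|BR0|rd1|wr2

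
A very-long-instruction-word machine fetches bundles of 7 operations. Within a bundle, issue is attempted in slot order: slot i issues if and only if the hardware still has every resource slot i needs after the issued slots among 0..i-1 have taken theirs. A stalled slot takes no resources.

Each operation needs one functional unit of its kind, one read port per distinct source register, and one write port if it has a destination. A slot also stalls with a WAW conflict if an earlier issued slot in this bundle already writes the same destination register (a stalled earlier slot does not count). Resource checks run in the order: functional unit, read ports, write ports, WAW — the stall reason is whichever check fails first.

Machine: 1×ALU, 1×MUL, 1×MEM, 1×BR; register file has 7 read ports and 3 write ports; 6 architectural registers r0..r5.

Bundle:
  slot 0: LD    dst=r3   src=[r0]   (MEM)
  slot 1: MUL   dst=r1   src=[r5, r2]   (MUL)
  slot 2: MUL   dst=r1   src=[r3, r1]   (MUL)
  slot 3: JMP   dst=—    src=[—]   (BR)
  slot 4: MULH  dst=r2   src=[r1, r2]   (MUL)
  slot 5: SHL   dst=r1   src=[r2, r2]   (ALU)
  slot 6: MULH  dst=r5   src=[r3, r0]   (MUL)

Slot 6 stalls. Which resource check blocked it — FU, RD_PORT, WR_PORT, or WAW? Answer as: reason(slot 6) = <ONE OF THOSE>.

[0] MEM needs rd=1 wr=1: ok; after: ALU=1 MUL=1 MEM=0 BR=1, R=6, W=2
[1] MUL needs rd=2 wr=1: ok; after: ALU=1 MUL=0 MEM=0 BR=1, R=4, W=1
[2] MUL needs rd=2 wr=1: FU; after: ALU=1 MUL=0 MEM=0 BR=1, R=4, W=1
[3] BR needs rd=0 wr=0: ok; after: ALU=1 MUL=0 MEM=0 BR=0, R=4, W=1
[4] MUL needs rd=2 wr=1: FU; after: ALU=1 MUL=0 MEM=0 BR=0, R=4, W=1
[5] ALU needs rd=1 wr=1: WAW; after: ALU=1 MUL=0 MEM=0 BR=0, R=4, W=1
[6] MUL needs rd=2 wr=1: FU; after: ALU=1 MUL=0 MEM=0 BR=0, R=4, W=1

reason(slot 6) = FU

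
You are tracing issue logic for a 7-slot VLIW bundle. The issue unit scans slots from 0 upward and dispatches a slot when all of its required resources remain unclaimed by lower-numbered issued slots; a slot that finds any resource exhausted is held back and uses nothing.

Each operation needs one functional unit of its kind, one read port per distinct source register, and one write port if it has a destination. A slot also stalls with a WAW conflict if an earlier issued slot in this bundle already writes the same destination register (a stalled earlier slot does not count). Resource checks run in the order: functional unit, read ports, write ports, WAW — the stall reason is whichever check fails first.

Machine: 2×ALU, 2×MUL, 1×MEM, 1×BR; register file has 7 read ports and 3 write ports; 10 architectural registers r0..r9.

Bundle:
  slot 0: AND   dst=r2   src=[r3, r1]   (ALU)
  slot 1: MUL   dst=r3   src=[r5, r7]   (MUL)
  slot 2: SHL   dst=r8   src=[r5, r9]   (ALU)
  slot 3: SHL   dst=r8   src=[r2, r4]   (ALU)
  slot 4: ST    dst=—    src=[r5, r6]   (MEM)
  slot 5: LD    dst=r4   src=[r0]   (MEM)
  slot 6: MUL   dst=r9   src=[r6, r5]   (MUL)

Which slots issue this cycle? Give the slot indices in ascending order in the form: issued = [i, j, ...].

(0) want 1×ALU +2rd +1wr — yes → AL1|MU2|ME1|BR1|rd5|wr2
(1) want 1×MUL +2rd +1wr — yes → AL1|MU1|ME1|BR1|rd3|wr1
(2) want 1×ALU +2rd +1wr — yes → AL0|MU1|ME1|BR1|rd1|wr0
(3) want 1×ALU +2rd +1wr — FU → AL0|MU1|ME1|BR1|rd1|wr0
(4) want 1×MEM +2rd +0wr — RD_PORT → AL0|MU1|ME1|BR1|rd1|wr0
(5) want 1×MEM +1rd +1wr — WR_PORT → AL0|MU1|ME1|BR1|rd1|wr0
(6) want 1×MUL +2rd +1wr — RD_PORT → AL0|MU1|ME1|BR1|rd1|wr0

issued = [0, 1, 2]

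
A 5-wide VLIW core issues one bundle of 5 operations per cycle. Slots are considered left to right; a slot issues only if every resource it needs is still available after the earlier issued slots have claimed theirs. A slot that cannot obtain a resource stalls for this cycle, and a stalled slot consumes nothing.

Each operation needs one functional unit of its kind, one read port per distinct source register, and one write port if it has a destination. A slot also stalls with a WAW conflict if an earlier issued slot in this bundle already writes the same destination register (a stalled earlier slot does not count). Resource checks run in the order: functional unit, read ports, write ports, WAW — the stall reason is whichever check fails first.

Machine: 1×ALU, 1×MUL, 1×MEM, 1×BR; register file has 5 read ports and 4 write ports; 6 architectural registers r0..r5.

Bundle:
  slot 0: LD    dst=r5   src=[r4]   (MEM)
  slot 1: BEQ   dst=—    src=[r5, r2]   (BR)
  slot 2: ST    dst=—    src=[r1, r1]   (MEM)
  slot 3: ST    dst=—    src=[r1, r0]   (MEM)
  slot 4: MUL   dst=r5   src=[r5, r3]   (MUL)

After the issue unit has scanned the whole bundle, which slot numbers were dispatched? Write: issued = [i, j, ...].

issued = [0, 1]

  0. MEM→r5 ⇒ go  {1A/1Mu/0Ld/1B | 4r 3w}
  1. BR ⇒ go  {1A/1Mu/0Ld/0B | 2r 3w}
  2. MEM ⇒ no(FU)  {1A/1Mu/0Ld/0B | 2r 3w}
  3. MEM ⇒ no(FU)  {1A/1Mu/0Ld/0B | 2r 3w}
  4. MUL→r5 ⇒ no(WAW)  {1A/1Mu/0Ld/0B | 2r 3w}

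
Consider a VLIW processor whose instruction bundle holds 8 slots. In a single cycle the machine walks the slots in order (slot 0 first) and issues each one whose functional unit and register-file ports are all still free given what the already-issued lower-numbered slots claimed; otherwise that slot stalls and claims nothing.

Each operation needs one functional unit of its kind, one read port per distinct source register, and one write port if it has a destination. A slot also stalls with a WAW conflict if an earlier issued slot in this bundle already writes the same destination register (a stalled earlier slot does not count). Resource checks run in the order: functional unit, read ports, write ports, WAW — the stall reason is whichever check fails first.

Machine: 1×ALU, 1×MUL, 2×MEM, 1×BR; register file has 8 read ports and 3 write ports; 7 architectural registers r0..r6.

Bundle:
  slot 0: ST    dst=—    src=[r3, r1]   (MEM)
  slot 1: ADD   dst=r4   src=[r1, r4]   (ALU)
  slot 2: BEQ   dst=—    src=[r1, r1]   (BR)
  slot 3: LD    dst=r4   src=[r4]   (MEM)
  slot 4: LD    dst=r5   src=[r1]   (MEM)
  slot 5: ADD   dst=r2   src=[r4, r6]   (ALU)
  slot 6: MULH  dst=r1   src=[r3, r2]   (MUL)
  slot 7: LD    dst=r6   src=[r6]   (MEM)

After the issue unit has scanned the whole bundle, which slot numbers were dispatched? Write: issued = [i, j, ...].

issued = [0, 1, 2, 4, 6]

#0 MEM src=r3,r1 dispatched  <A:1 Mu:1 Ld:1 B:1 rd:6 wr:3>
#1 ALU src=r1,r4 dispatched  <A:0 Mu:1 Ld:1 B:1 rd:4 wr:2>
#2 BR src=r1,r1 dispatched  <A:0 Mu:1 Ld:1 B:0 rd:3 wr:2>
#3 MEM src=r4 held:WAW  <A:0 Mu:1 Ld:1 B:0 rd:3 wr:2>
#4 MEM src=r1 dispatched  <A:0 Mu:1 Ld:0 B:0 rd:2 wr:1>
#5 ALU src=r4,r6 held:FU  <A:0 Mu:1 Ld:0 B:0 rd:2 wr:1>
#6 MUL src=r3,r2 dispatched  <A:0 Mu:0 Ld:0 B:0 rd:0 wr:0>
#7 MEM src=r6 held:FU  <A:0 Mu:0 Ld:0 B:0 rd:0 wr:0>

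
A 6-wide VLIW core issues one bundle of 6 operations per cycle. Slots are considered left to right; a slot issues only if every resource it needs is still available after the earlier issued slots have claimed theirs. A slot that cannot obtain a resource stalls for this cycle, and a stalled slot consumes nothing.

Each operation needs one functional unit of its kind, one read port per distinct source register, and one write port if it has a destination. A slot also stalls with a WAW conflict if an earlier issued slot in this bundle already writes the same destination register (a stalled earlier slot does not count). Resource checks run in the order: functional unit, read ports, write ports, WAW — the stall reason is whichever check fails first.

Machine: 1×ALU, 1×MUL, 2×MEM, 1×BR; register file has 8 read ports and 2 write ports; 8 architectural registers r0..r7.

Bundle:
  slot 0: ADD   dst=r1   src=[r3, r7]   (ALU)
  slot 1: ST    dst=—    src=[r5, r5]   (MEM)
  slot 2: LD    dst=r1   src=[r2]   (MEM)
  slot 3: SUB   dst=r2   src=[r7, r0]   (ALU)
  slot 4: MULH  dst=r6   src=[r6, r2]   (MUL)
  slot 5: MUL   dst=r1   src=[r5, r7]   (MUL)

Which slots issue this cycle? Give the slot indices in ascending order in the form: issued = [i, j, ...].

issued = [0, 1, 4]

(0) want 1×ALU +2rd +1wr — yes → AL0|MU1|ME2|BR1|rd6|wr1
(1) want 1×MEM +1rd +0wr — yes → AL0|MU1|ME1|BR1|rd5|wr1
(2) want 1×MEM +1rd +1wr — WAW → AL0|MU1|ME1|BR1|rd5|wr1
(3) want 1×ALU +2rd +1wr — FU → AL0|MU1|ME1|BR1|rd5|wr1
(4) want 1×MUL +2rd +1wr — yes → AL0|MU0|ME1|BR1|rd3|wr0
(5) want 1×MUL +2rd +1wr — FU → AL0|MU0|ME1|BR1|rd3|wr0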